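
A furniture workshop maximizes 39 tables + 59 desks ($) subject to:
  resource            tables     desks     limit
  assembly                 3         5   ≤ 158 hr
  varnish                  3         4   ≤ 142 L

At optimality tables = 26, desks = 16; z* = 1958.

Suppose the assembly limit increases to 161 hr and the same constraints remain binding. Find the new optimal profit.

Both assembly and varnish are binding at x*.
Dual feasibility on the basic columns requires 3·y_assembly + 3·y_varnish = 39, 5·y_assembly + 4·y_varnish = 59.
This yields shadow prices y_assembly = 7, y_varnish = 6.
Δz = y_assembly·Δb = 7 × (3) = 21, so new z* = 1958 + 21 = 1979.

1979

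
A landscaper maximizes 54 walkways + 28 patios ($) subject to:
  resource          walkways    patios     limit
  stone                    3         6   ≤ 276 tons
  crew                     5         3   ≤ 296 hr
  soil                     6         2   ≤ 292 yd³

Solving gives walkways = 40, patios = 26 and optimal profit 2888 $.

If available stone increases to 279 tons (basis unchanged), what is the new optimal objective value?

2894

Check each constraint at x*: stone 276/276 (tight); crew 278/296 (slack 18); soil 292/292 (tight).
Slack constraints have shadow price 0 (complementary slackness).
The binding rows give the dual system: 3·y_stone + 6·y_soil = 54 and 6·y_stone + 2·y_soil = 28.
This yields shadow prices y_stone = 2, y_soil = 8.
Δz = y_stone·Δb = 2 × (3) = 6, so new z* = 2888 + 6 = 2894.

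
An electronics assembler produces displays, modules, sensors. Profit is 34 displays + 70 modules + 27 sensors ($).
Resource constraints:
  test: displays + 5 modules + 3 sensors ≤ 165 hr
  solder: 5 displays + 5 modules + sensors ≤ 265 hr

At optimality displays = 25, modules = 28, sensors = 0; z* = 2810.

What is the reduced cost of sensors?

Check each constraint at x*: test 165/165 (tight); solder 265/265 (tight).
From A_Bᵀ y = c: 1·y_test + 5·y_solder = 34; 5·y_test + 5·y_solder = 70.
This yields shadow prices y_test = 9, y_solder = 5.
Reduced cost of sensors: c₃ − yᵀa₃ = 27 − (9·3 + 5·1) = 27 − 32 = -5.

-5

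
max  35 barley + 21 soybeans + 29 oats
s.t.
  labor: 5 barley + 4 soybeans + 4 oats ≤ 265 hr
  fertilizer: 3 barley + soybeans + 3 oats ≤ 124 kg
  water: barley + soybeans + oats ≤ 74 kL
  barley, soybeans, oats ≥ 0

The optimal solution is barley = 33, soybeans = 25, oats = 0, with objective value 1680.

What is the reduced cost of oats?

Check each constraint at x*: labor 265/265 (tight); fertilizer 124/124 (tight); water 58/74 (slack 16).
By complementary slackness, y = 0 for the non-binding constraint.
Dual feasibility on the basic columns requires 5·y_labor + 3·y_fertilizer = 35, 4·y_labor + 1·y_fertilizer = 21.
This yields shadow prices y_labor = 4, y_fertilizer = 5.
Reduced cost of oats: c₃ − yᵀa₃ = 29 − (4·4 + 5·3) = 29 − 31 = -2.

-2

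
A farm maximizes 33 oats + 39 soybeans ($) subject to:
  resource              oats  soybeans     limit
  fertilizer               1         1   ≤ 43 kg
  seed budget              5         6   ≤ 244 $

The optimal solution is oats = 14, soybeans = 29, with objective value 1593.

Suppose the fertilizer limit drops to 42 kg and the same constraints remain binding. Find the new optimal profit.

Both fertilizer and seed budget are binding at x*.
The binding rows give the dual system: 1·y_fertilizer + 5·y_seed budget = 33 and 1·y_fertilizer + 6·y_seed budget = 39.
This yields shadow prices y_fertilizer = 3, y_seed budget = 6.
Δz = y_fertilizer·Δb = 3 × (-1) = -3, so new z* = 1593 − 3 = 1590.

1590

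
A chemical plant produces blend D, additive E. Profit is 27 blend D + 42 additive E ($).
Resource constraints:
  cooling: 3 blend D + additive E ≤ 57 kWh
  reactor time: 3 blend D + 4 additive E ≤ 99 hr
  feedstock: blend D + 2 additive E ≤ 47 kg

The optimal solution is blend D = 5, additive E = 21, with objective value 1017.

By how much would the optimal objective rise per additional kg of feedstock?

9

Check each constraint at x*: cooling 36/57 (slack 21); reactor time 99/99 (tight); feedstock 47/47 (tight).
Slack constraints have shadow price 0 (complementary slackness).
From A_Bᵀ y = c: 3·y_reactor time + 1·y_feedstock = 27; 4·y_reactor time + 2·y_feedstock = 42.
Solving: y_reactor time = 6, y_feedstock = 9.
Shadow price of feedstock = 9.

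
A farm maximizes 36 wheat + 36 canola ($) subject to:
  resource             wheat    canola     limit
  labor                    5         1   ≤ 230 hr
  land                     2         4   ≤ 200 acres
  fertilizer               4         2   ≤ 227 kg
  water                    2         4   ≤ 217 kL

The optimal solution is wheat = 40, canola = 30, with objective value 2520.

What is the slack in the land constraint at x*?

0

land used = 2·40 + 4·30 = 200; slack = 200 − 200 = 0.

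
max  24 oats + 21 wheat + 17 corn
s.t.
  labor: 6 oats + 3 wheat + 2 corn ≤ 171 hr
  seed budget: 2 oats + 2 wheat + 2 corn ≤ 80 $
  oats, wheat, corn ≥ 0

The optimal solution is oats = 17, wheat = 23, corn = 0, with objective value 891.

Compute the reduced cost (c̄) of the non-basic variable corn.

-3

Check each constraint at x*: labor 171/171 (tight); seed budget 80/80 (tight).
Dual feasibility on the basic columns requires 6·y_labor + 2·y_seed budget = 24, 3·y_labor + 2·y_seed budget = 21.
→ y_labor = 1 and y_seed budget = 9.
Reduced cost of corn: c₃ − yᵀa₃ = 17 − (1·2 + 9·2) = 17 − 20 = -3.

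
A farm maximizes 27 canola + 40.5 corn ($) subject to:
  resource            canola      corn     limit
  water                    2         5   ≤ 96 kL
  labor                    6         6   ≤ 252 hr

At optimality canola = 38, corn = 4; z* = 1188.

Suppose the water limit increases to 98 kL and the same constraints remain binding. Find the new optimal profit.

1197

Check each constraint at x*: water 96/96 (tight); labor 252/252 (tight).
Dual feasibility on the basic columns requires 2·y_water + 6·y_labor = 27, 5·y_water + 6·y_labor = 40.5.
→ y_water = 4.5 and y_labor = 3.
Δz = y_water·Δb = 4.5 × (2) = 9, so new z* = 1188 + 9 = 1197.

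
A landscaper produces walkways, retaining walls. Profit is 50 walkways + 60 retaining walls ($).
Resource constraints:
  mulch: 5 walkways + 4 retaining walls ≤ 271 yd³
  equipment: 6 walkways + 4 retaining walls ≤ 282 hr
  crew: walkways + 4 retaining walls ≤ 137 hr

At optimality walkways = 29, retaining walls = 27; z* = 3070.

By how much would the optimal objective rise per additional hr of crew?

At the optimum: mulch uses 253 of 271 (slack = 18); equipment uses 282 of 282 (binding); crew uses 137 of 137 (binding).
Since mulch is not tight, its dual is 0.
From A_Bᵀ y = c: 6·y_equipment + 1·y_crew = 50; 4·y_equipment + 4·y_crew = 60.
This yields shadow prices y_equipment = 7, y_crew = 8.
Shadow price of crew = 8.

8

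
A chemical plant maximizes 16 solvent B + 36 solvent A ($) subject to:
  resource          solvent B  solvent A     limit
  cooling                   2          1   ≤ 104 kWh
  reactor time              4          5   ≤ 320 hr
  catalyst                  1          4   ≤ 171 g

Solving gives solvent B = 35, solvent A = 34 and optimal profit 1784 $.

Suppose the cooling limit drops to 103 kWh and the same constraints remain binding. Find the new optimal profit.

Check each constraint at x*: cooling 104/104 (tight); reactor time 310/320 (slack 10); catalyst 171/171 (tight).
Since reactor time is not tight, its dual is 0.
Dual feasibility on the basic columns requires 2·y_cooling + 1·y_catalyst = 16, 1·y_cooling + 4·y_catalyst = 36.
This yields shadow prices y_cooling = 4, y_catalyst = 8.
Δz = y_cooling·Δb = 4 × (-1) = -4, so new z* = 1784 − 4 = 1780.

1780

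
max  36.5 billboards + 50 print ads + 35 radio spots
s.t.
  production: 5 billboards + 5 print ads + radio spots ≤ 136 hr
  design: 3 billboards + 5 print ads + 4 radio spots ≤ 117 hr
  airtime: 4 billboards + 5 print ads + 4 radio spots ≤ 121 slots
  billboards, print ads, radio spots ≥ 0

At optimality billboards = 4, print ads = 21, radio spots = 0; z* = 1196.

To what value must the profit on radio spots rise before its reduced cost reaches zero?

40

Binding: design and airtime. Non-binding: production (11 unused).
By complementary slackness, y = 0 for the non-binding constraint.
The binding rows give the dual system: 3·y_design + 4·y_airtime = 36.5 and 5·y_design + 5·y_airtime = 50.
→ y_design = 3.5 and y_airtime = 6.5.
radio spots enters the basis when its profit ≥ yᵀa₃ = 3.5·4 + 6.5·4 = 40.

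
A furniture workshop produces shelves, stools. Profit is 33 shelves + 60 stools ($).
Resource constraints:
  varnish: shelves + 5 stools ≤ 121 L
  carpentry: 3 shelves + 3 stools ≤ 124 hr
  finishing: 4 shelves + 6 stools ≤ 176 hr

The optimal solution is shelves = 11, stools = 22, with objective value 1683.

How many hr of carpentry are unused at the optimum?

25

carpentry used = 3·11 + 3·22 = 99; slack = 124 − 99 = 25.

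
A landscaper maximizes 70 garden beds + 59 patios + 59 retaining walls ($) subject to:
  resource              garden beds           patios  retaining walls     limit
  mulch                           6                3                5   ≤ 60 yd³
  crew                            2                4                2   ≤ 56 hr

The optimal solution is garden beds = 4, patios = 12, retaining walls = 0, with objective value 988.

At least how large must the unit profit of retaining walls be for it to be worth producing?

61

Both mulch and crew are binding at x*.
Dual feasibility on the basic columns requires 6·y_mulch + 2·y_crew = 70, 3·y_mulch + 4·y_crew = 59.
Solving: y_mulch = 9, y_crew = 8.
retaining walls enters the basis when its profit ≥ yᵀa₃ = 9·5 + 8·2 = 61.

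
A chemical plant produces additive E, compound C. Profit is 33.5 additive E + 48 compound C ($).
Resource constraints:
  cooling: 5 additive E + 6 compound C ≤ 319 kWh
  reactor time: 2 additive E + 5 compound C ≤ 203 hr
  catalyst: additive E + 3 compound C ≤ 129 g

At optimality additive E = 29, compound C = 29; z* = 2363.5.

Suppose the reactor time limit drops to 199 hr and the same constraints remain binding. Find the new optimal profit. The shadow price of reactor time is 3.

2351.5

Δb = -4, so new z* = 2363.5 + (3)·(-4) = 2363.5 − 12 = 2351.5.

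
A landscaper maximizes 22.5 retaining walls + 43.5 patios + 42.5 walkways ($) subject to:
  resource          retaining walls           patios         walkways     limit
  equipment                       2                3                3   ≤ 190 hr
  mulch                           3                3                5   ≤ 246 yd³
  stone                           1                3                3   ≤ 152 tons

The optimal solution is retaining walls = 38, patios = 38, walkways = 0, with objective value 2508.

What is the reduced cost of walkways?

-1

Binding: equipment and stone. Non-binding: mulch (18 unused).
Since mulch is not tight, its dual is 0.
The binding rows give the dual system: 2·y_equipment + 1·y_stone = 22.5 and 3·y_equipment + 3·y_stone = 43.5.
This yields shadow prices y_equipment = 8, y_stone = 6.5.
Reduced cost of walkways: c₃ − yᵀa₃ = 42.5 − (8·3 + 6.5·3) = 42.5 − 43.5 = -1.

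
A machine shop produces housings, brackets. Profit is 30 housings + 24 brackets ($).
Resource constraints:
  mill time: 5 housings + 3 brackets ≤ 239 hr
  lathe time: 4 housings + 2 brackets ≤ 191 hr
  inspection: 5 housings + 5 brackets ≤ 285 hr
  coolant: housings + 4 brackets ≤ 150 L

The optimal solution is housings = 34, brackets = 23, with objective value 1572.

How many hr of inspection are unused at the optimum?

0

inspection used = 5·34 + 5·23 = 285; slack = 285 − 285 = 0.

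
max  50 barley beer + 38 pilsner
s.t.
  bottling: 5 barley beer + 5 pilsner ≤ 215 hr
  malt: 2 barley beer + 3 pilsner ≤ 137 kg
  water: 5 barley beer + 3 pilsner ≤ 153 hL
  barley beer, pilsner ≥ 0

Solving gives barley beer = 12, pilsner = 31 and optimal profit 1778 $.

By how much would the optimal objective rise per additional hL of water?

Check each constraint at x*: bottling 215/215 (tight); malt 117/137 (slack 20); water 153/153 (tight).
By complementary slackness, y = 0 for the non-binding constraint.
Dual feasibility on the basic columns requires 5·y_bottling + 5·y_water = 50, 5·y_bottling + 3·y_water = 38.
→ y_bottling = 4 and y_water = 6.
Shadow price of water = 6.

6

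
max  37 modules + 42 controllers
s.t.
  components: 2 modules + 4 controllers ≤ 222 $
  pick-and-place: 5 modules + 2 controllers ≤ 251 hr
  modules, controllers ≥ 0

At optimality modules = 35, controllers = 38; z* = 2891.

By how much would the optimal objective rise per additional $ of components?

Check each constraint at x*: components 222/222 (tight); pick-and-place 251/251 (tight).
Dual feasibility on the basic columns requires 2·y_components + 5·y_pick-and-place = 37, 4·y_components + 2·y_pick-and-place = 42.
→ y_components = 8.5 and y_pick-and-place = 4.
Shadow price of components = 8.5.

8.5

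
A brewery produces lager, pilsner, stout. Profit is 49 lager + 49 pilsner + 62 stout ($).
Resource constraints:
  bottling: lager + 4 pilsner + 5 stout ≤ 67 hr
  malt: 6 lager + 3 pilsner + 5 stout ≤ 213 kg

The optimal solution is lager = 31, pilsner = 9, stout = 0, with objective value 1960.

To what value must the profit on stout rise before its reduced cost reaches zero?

70

At the optimum: bottling uses 67 of 67 (binding); malt uses 213 of 213 (binding).
From A_Bᵀ y = c: 1·y_bottling + 6·y_malt = 49; 4·y_bottling + 3·y_malt = 49.
Solving: y_bottling = 7, y_malt = 7.
stout enters the basis when its profit ≥ yᵀa₃ = 7·5 + 7·5 = 70.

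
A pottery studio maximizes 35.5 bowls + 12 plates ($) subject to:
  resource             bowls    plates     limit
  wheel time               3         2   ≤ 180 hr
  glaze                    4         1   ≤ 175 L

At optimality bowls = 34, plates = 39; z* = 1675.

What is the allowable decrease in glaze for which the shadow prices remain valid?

Binding constraints: wheel time, glaze. The basis is B = [[3,2],[4,1]] with det -5.
Per unit decrease in glaze, x* moves by d = (-0.4, 0.6).
The basis stays optimal until bowls reaches 0; allowable decrease = 85 L.

85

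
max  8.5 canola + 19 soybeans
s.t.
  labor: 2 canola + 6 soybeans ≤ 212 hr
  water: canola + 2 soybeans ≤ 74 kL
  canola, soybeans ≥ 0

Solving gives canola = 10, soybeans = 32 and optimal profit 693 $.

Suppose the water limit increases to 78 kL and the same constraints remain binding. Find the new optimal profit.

At the optimum: labor uses 212 of 212 (binding); water uses 74 of 74 (binding).
From A_Bᵀ y = c: 2·y_labor + 1·y_water = 8.5; 6·y_labor + 2·y_water = 19.
Solving: y_labor = 1, y_water = 6.5.
Δz = y_water·Δb = 6.5 × (4) = 26, so new z* = 693 + 26 = 719.

719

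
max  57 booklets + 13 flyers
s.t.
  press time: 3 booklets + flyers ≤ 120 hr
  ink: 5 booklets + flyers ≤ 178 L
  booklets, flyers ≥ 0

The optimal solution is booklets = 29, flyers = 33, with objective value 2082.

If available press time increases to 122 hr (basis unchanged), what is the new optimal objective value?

2090

At the optimum: press time uses 120 of 120 (binding); ink uses 178 of 178 (binding).
The binding rows give the dual system: 3·y_press time + 5·y_ink = 57 and 1·y_press time + 1·y_ink = 13.
This yields shadow prices y_press time = 4, y_ink = 9.
Δz = y_press time·Δb = 4 × (2) = 8, so new z* = 2082 + 8 = 2090.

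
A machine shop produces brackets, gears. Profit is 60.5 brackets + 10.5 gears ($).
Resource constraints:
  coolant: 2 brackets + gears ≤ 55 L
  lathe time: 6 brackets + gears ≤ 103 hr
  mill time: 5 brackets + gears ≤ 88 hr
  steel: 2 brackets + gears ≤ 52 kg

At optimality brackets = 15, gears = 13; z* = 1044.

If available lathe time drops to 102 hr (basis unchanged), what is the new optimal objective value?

At the optimum: coolant uses 43 of 55 (slack = 12); lathe time uses 103 of 103 (binding); mill time uses 88 of 88 (binding); steel uses 43 of 52 (slack = 9).
By complementary slackness, y = 0 for the non-binding constraints.
The binding rows give the dual system: 6·y_lathe time + 5·y_mill time = 60.5 and 1·y_lathe time + 1·y_mill time = 10.5.
→ y_lathe time = 8 and y_mill time = 2.5.
Δz = y_lathe time·Δb = 8 × (-1) = -8, so new z* = 1044 − 8 = 1036.

1036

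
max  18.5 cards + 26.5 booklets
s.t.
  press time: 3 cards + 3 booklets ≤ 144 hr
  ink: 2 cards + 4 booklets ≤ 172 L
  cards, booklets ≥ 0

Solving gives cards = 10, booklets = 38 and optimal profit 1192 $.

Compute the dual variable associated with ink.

At the optimum: press time uses 144 of 144 (binding); ink uses 172 of 172 (binding).
The binding rows give the dual system: 3·y_press time + 2·y_ink = 18.5 and 3·y_press time + 4·y_ink = 26.5.
Solving: y_press time = 3.5, y_ink = 4.
Shadow price of ink = 4.

4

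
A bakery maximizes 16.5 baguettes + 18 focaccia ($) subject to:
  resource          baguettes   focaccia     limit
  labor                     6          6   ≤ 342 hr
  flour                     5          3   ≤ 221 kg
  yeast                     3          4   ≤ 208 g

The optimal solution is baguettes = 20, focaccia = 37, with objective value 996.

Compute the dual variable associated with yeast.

At the optimum: labor uses 342 of 342 (binding); flour uses 211 of 221 (slack = 10); yeast uses 208 of 208 (binding).
Since flour is not tight, its dual is 0.
The binding rows give the dual system: 6·y_labor + 3·y_yeast = 16.5 and 6·y_labor + 4·y_yeast = 18.
Solving: y_labor = 2, y_yeast = 1.5.
Shadow price of yeast = 1.5.

1.5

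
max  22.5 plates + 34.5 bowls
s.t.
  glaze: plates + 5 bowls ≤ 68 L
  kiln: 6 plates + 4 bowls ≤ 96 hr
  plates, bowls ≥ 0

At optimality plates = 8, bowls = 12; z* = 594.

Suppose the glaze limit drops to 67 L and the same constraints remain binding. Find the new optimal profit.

589.5

At the optimum: glaze uses 68 of 68 (binding); kiln uses 96 of 96 (binding).
From A_Bᵀ y = c: 1·y_glaze + 6·y_kiln = 22.5; 5·y_glaze + 4·y_kiln = 34.5.
This yields shadow prices y_glaze = 4.5, y_kiln = 3.
Δz = y_glaze·Δb = 4.5 × (-1) = -4.5, so new z* = 594 − 4.5 = 589.5.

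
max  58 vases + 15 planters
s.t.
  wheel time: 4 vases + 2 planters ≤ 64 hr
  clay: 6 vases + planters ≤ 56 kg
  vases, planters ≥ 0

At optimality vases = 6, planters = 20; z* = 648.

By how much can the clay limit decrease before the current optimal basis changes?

Binding constraints: wheel time, clay. The basis is B = [[4,2],[6,1]] with det -8.
Per unit decrease in clay, x* moves by d = (-0.25, 0.5).
The basis stays optimal until vases reaches 0; allowable decrease = 24 kg.

24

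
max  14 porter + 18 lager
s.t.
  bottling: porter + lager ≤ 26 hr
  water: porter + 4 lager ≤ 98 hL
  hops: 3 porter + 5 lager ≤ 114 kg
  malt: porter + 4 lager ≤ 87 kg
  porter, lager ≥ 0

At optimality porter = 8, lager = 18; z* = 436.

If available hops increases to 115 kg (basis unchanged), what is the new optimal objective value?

Binding: bottling and hops. Non-binding: water (18 unused), malt (7 unused).
By complementary slackness, y = 0 for the non-binding constraints.
From A_Bᵀ y = c: 1·y_bottling + 3·y_hops = 14; 1·y_bottling + 5·y_hops = 18.
This yields shadow prices y_bottling = 8, y_hops = 2.
Δz = y_hops·Δb = 2 × (1) = 2, so new z* = 436 + 2 = 438.

438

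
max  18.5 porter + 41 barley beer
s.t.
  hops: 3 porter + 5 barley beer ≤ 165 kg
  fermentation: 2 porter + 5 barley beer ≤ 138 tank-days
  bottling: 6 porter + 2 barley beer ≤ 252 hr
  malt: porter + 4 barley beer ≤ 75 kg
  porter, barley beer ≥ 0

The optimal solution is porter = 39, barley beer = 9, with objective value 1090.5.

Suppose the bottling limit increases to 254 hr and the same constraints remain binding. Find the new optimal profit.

1093.5

Check each constraint at x*: hops 162/165 (slack 3); fermentation 123/138 (slack 15); bottling 252/252 (tight); malt 75/75 (tight).
By complementary slackness, y = 0 for the non-binding constraints.
Dual feasibility on the basic columns requires 6·y_bottling + 1·y_malt = 18.5, 2·y_bottling + 4·y_malt = 41.
This yields shadow prices y_bottling = 1.5, y_malt = 9.5.
Δz = y_bottling·Δb = 1.5 × (2) = 3, so new z* = 1090.5 + 3 = 1093.5.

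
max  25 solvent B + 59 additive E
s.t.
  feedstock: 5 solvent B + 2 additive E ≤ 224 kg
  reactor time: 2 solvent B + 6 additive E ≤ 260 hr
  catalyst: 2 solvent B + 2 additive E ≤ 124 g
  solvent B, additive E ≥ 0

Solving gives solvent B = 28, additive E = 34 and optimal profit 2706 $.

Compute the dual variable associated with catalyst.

Check each constraint at x*: feedstock 208/224 (slack 16); reactor time 260/260 (tight); catalyst 124/124 (tight).
Slack constraints have shadow price 0 (complementary slackness).
Dual feasibility on the basic columns requires 2·y_reactor time + 2·y_catalyst = 25, 6·y_reactor time + 2·y_catalyst = 59.
Solving: y_reactor time = 8.5, y_catalyst = 4.
Shadow price of catalyst = 4.

4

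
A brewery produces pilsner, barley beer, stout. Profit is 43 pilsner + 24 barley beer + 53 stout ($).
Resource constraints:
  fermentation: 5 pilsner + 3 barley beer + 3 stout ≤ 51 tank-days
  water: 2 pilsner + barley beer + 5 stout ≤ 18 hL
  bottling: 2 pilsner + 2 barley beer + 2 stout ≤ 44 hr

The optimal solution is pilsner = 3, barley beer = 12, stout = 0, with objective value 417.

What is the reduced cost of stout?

-7

Check each constraint at x*: fermentation 51/51 (tight); water 18/18 (tight); bottling 30/44 (slack 14).
Since bottling is not tight, its dual is 0.
The binding rows give the dual system: 5·y_fermentation + 2·y_water = 43 and 3·y_fermentation + 1·y_water = 24.
Solving: y_fermentation = 5, y_water = 9.
Reduced cost of stout: c₃ − yᵀa₃ = 53 − (5·3 + 9·5) = 53 − 60 = -7.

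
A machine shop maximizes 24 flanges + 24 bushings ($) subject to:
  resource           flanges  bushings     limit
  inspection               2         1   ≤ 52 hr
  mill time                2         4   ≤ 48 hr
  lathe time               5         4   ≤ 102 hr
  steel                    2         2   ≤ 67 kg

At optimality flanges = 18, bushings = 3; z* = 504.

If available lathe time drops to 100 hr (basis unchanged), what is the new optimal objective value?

Check each constraint at x*: inspection 39/52 (slack 13); mill time 48/48 (tight); lathe time 102/102 (tight); steel 42/67 (slack 25).
Since inspection, steel are not tight, their duals are 0.
The binding rows give the dual system: 2·y_mill time + 5·y_lathe time = 24 and 4·y_mill time + 4·y_lathe time = 24.
→ y_mill time = 2 and y_lathe time = 4.
Δz = y_lathe time·Δb = 4 × (-2) = -8, so new z* = 504 − 8 = 496.

496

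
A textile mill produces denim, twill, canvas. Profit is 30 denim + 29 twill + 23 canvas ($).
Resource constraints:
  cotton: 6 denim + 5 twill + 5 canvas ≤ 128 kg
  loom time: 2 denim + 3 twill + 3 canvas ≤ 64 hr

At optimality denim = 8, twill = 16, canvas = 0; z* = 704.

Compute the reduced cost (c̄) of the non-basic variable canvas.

-6

Check each constraint at x*: cotton 128/128 (tight); loom time 64/64 (tight).
The binding rows give the dual system: 6·y_cotton + 2·y_loom time = 30 and 5·y_cotton + 3·y_loom time = 29.
→ y_cotton = 4 and y_loom time = 3.
Reduced cost of canvas: c₃ − yᵀa₃ = 23 − (4·5 + 3·3) = 23 − 29 = -6.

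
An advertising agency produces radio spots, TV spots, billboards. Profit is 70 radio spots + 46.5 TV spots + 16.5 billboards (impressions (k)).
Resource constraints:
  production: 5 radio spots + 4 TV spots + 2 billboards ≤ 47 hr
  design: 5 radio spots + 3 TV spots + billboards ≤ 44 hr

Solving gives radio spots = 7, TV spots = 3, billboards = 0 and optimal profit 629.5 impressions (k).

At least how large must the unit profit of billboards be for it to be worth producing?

18.5

Both production and design are binding at x*.
Dual feasibility on the basic columns requires 5·y_production + 5·y_design = 70, 4·y_production + 3·y_design = 46.5.
Solving: y_production = 4.5, y_design = 9.5.
billboards enters the basis when its profit ≥ yᵀa₃ = 4.5·2 + 9.5·1 = 18.5.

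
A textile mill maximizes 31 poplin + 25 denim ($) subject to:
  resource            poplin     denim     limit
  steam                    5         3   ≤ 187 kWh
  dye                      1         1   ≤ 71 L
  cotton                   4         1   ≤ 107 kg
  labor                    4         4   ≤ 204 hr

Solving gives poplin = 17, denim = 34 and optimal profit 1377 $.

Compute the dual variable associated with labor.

Check each constraint at x*: steam 187/187 (tight); dye 51/71 (slack 20); cotton 102/107 (slack 5); labor 204/204 (tight).
Since dye, cotton are not tight, their duals are 0.
From A_Bᵀ y = c: 5·y_steam + 4·y_labor = 31; 3·y_steam + 4·y_labor = 25.
→ y_steam = 3 and y_labor = 4.
Shadow price of labor = 4.

4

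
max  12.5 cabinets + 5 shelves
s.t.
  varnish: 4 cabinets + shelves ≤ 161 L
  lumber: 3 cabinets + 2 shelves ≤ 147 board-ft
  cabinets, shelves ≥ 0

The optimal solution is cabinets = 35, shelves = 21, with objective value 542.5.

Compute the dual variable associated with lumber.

Check each constraint at x*: varnish 161/161 (tight); lumber 147/147 (tight).
From A_Bᵀ y = c: 4·y_varnish + 3·y_lumber = 12.5; 1·y_varnish + 2·y_lumber = 5.
→ y_varnish = 2 and y_lumber = 1.5.
Shadow price of lumber = 1.5.

1.5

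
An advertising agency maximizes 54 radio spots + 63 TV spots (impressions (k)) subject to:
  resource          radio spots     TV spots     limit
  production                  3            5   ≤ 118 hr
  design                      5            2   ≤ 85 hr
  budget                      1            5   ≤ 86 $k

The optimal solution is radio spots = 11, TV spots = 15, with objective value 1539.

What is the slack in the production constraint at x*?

10

production used = 3·11 + 5·15 = 108; slack = 118 − 108 = 10.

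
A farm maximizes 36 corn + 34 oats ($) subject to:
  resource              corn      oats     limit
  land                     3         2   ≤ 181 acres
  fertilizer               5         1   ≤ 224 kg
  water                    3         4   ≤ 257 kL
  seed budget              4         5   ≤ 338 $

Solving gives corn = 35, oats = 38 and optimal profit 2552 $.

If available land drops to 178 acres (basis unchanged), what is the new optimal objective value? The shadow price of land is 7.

2531

Δb = -3, so new z* = 2552 + (7)·(-3) = 2552 − 21 = 2531.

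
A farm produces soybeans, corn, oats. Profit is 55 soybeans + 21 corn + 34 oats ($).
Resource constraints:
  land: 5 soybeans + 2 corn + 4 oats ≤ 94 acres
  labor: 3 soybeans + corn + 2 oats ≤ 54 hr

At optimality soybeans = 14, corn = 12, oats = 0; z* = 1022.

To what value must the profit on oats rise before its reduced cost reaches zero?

42

Both land and labor are binding at x*.
The binding rows give the dual system: 5·y_land + 3·y_labor = 55 and 2·y_land + 1·y_labor = 21.
→ y_land = 8 and y_labor = 5.
oats enters the basis when its profit ≥ yᵀa₃ = 8·4 + 5·2 = 42.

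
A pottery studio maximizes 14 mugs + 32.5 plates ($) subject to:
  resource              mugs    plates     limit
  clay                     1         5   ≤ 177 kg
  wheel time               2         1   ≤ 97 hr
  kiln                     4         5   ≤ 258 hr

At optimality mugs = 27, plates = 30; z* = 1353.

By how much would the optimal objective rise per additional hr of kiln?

Check each constraint at x*: clay 177/177 (tight); wheel time 84/97 (slack 13); kiln 258/258 (tight).
Slack constraints have shadow price 0 (complementary slackness).
The binding rows give the dual system: 1·y_clay + 4·y_kiln = 14 and 5·y_clay + 5·y_kiln = 32.5.
This yields shadow prices y_clay = 4, y_kiln = 2.5.
Shadow price of kiln = 2.5.

2.5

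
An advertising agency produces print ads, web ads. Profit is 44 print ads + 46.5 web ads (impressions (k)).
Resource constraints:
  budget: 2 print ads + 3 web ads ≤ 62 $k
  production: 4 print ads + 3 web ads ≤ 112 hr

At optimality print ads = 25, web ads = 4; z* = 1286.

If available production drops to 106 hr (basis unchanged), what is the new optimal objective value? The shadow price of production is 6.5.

1247

Δb = -6, so new z* = 1286 + (6.5)·(-6) = 1286 − 39 = 1247.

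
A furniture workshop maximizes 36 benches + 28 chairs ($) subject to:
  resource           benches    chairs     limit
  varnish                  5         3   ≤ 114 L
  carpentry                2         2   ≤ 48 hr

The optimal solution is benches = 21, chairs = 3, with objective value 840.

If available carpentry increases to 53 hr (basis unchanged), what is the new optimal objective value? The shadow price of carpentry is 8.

880

Δb = 5, so new z* = 840 + (8)·(5) = 840 + 40 = 880.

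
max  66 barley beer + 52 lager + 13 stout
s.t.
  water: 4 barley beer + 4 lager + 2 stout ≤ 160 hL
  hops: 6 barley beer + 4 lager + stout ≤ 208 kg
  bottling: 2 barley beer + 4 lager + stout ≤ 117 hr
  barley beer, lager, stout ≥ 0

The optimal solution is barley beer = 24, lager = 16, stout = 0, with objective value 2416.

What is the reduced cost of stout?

-6

Check each constraint at x*: water 160/160 (tight); hops 208/208 (tight); bottling 112/117 (slack 5).
Since bottling is not tight, its dual is 0.
From A_Bᵀ y = c: 4·y_water + 6·y_hops = 66; 4·y_water + 4·y_hops = 52.
This yields shadow prices y_water = 6, y_hops = 7.
Reduced cost of stout: c₃ − yᵀa₃ = 13 − (6·2 + 7·1) = 13 − 19 = -6.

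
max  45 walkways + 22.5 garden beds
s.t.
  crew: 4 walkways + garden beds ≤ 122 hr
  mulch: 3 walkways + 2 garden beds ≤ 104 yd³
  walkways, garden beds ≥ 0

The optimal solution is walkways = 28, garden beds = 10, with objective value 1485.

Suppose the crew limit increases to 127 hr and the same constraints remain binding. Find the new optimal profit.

At the optimum: crew uses 122 of 122 (binding); mulch uses 104 of 104 (binding).
The binding rows give the dual system: 4·y_crew + 3·y_mulch = 45 and 1·y_crew + 2·y_mulch = 22.5.
Solving: y_crew = 4.5, y_mulch = 9.
Δz = y_crew·Δb = 4.5 × (5) = 22.5, so new z* = 1485 + 22.5 = 1507.5.

1507.5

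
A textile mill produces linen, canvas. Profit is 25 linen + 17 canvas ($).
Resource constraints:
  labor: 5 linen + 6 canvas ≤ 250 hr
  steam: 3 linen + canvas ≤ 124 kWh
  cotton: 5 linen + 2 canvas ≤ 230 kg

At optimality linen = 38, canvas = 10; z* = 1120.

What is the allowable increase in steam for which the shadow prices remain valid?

Binding constraints: labor, steam. The basis is B = [[5,6],[3,1]] with det -13.
Per unit increase in steam, x* moves by d = (0.4615, -0.3846).
The basis stays optimal until cotton becomes binding; allowable increase = 13 kWh.

13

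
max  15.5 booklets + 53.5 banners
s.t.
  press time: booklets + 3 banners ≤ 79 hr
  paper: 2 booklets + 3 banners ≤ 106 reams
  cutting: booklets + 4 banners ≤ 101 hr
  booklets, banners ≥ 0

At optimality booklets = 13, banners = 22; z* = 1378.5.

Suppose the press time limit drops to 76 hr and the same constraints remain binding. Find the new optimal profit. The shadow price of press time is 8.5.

1353

Δb = -3, so new z* = 1378.5 + (8.5)·(-3) = 1378.5 − 25.5 = 1353.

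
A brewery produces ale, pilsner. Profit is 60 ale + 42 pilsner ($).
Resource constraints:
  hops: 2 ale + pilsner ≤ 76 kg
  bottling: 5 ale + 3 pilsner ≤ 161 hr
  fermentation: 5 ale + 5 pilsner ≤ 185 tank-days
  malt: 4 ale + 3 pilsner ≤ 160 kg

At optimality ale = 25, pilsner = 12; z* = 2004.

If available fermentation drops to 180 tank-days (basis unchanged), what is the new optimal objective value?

1989

At the optimum: hops uses 62 of 76 (slack = 14); bottling uses 161 of 161 (binding); fermentation uses 185 of 185 (binding); malt uses 136 of 160 (slack = 24).
By complementary slackness, y = 0 for the non-binding constraints.
The binding rows give the dual system: 5·y_bottling + 5·y_fermentation = 60 and 3·y_bottling + 5·y_fermentation = 42.
Solving: y_bottling = 9, y_fermentation = 3.
Δz = y_fermentation·Δb = 3 × (-5) = -15, so new z* = 2004 − 15 = 1989.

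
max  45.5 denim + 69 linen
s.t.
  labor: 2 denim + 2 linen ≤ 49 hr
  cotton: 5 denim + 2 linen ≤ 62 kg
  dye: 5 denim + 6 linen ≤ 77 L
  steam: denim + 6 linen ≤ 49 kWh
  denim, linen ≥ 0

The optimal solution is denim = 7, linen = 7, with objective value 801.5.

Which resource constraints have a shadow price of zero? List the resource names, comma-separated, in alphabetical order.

labor: 28/49 (slack 21)
cotton: 49/62 (slack 13)
dye: 77/77 (binding)
steam: 49/49 (binding)
By complementary slackness, a constraint with positive slack has shadow price 0 → cotton, labor.

cotton, labor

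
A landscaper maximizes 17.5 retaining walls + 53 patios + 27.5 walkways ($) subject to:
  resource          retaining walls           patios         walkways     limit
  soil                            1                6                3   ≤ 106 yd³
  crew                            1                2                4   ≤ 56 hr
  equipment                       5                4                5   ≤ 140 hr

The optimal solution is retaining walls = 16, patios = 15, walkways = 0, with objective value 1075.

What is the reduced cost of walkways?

-5

At the optimum: soil uses 106 of 106 (binding); crew uses 46 of 56 (slack = 10); equipment uses 140 of 140 (binding).
Since crew is not tight, its dual is 0.
Dual feasibility on the basic columns requires 1·y_soil + 5·y_equipment = 17.5, 6·y_soil + 4·y_equipment = 53.
This yields shadow prices y_soil = 7.5, y_equipment = 2.
Reduced cost of walkways: c₃ − yᵀa₃ = 27.5 − (7.5·3 + 2·5) = 27.5 − 32.5 = -5.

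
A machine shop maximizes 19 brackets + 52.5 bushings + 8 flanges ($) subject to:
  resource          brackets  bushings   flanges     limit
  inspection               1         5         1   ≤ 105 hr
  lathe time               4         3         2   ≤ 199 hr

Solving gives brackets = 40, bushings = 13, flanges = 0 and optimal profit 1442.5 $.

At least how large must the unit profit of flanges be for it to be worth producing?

Check each constraint at x*: inspection 105/105 (tight); lathe time 199/199 (tight).
The binding rows give the dual system: 1·y_inspection + 4·y_lathe time = 19 and 5·y_inspection + 3·y_lathe time = 52.5.
This yields shadow prices y_inspection = 9, y_lathe time = 2.5.
flanges enters the basis when its profit ≥ yᵀa₃ = 9·1 + 2.5·2 = 14.

14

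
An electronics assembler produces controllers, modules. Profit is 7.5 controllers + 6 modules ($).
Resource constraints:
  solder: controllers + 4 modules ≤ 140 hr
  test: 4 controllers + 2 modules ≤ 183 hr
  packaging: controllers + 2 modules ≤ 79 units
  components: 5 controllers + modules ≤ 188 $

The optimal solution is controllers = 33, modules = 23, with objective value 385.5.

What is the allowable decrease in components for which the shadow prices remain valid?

67.5

Binding constraints: packaging, components. The basis is B = [[1,2],[5,1]] with det -9.
Per unit decrease in components, x* moves by d = (-0.2222, 0.1111).
The basis stays optimal until solder becomes binding; allowable decrease = 67.5 $.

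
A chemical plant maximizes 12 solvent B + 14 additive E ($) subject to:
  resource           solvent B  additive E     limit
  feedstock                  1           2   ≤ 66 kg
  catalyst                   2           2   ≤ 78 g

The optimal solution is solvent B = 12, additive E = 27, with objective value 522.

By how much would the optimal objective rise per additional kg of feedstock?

At the optimum: feedstock uses 66 of 66 (binding); catalyst uses 78 of 78 (binding).
From A_Bᵀ y = c: 1·y_feedstock + 2·y_catalyst = 12; 2·y_feedstock + 2·y_catalyst = 14.
→ y_feedstock = 2 and y_catalyst = 5.
Shadow price of feedstock = 2.

2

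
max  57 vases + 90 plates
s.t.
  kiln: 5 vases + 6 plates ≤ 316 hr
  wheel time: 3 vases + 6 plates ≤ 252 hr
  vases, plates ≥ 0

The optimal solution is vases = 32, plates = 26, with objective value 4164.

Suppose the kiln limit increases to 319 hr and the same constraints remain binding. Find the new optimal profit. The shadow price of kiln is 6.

4182

Δb = 3, so new z* = 4164 + (6)·(3) = 4164 + 18 = 4182.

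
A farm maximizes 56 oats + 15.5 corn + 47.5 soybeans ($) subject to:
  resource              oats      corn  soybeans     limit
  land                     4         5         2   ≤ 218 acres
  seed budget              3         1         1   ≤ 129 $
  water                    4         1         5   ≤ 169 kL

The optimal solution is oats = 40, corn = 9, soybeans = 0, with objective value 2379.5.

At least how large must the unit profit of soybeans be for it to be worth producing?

Binding: seed budget and water. Non-binding: land (13 unused).
Since land is not tight, its dual is 0.
Dual feasibility on the basic columns requires 3·y_seed budget + 4·y_water = 56, 1·y_seed budget + 1·y_water = 15.5.
Solving: y_seed budget = 6, y_water = 9.5.
soybeans enters the basis when its profit ≥ yᵀa₃ = 6·1 + 9.5·5 = 53.5.

53.5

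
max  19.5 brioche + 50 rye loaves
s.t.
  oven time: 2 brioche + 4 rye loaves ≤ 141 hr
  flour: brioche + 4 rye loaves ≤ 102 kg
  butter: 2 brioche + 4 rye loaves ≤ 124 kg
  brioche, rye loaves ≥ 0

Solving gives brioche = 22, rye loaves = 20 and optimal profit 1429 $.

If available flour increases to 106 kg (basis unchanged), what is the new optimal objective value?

At the optimum: oven time uses 124 of 141 (slack = 17); flour uses 102 of 102 (binding); butter uses 124 of 124 (binding).
Slack constraints have shadow price 0 (complementary slackness).
Dual feasibility on the basic columns requires 1·y_flour + 2·y_butter = 19.5, 4·y_flour + 4·y_butter = 50.
→ y_flour = 5.5 and y_butter = 7.
Δz = y_flour·Δb = 5.5 × (4) = 22, so new z* = 1429 + 22 = 1451.

1451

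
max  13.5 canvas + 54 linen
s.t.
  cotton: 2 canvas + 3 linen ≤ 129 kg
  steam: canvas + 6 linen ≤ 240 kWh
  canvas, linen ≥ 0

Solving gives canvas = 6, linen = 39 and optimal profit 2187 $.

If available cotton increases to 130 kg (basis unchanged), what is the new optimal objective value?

2190

Check each constraint at x*: cotton 129/129 (tight); steam 240/240 (tight).
From A_Bᵀ y = c: 2·y_cotton + 1·y_steam = 13.5; 3·y_cotton + 6·y_steam = 54.
Solving: y_cotton = 3, y_steam = 7.5.
Δz = y_cotton·Δb = 3 × (1) = 3, so new z* = 2187 + 3 = 2190.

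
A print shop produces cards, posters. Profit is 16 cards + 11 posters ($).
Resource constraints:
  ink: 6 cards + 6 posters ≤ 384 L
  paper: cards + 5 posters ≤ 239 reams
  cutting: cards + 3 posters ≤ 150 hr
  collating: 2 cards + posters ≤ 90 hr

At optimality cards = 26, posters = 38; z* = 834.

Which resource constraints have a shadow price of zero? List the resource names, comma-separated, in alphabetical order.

cutting, paper

ink: 384/384 (binding)
paper: 216/239 (slack 23)
cutting: 140/150 (slack 10)
collating: 90/90 (binding)
By complementary slackness, a constraint with positive slack has shadow price 0 → cutting, paper.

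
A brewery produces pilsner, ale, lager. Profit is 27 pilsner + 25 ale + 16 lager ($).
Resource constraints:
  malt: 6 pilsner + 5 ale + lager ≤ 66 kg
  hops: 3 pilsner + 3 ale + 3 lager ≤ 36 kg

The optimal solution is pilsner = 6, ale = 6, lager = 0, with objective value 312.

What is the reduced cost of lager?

Check each constraint at x*: malt 66/66 (tight); hops 36/36 (tight).
Dual feasibility on the basic columns requires 6·y_malt + 3·y_hops = 27, 5·y_malt + 3·y_hops = 25.
This yields shadow prices y_malt = 2, y_hops = 5.
Reduced cost of lager: c₃ − yᵀa₃ = 16 − (2·1 + 5·3) = 16 − 17 = -1.

-1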